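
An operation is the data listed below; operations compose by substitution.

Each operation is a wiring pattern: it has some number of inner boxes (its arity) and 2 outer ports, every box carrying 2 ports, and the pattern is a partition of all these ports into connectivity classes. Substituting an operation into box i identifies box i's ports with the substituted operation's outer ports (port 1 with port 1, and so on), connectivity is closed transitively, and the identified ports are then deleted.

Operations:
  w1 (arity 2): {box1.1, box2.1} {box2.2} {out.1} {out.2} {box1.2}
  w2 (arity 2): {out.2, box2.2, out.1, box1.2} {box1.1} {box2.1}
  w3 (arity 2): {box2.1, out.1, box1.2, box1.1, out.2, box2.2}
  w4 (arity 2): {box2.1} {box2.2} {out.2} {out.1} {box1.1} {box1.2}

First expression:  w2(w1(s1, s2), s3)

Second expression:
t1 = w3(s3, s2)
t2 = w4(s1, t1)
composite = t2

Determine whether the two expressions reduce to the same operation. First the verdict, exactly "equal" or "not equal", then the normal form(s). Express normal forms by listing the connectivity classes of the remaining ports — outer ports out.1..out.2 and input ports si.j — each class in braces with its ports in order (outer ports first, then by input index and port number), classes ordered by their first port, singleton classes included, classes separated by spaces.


not equal: they reduce to {out.1, out.2, s3.2} {s1.1, s2.1} {s1.2} {s2.2} {s3.1} and {out.1} {out.2} {s1.1} {s1.2} {s2.1, s2.2, s3.1, s3.2}

Reducing the first expression gives {out.1, out.2, s3.2} {s1.1, s2.1} {s1.2} {s2.2} {s3.1}
Reducing the second expression gives {out.1} {out.2} {s1.1} {s1.2} {s2.1, s2.2, s3.1, s3.2}
They disagree, so not equal.


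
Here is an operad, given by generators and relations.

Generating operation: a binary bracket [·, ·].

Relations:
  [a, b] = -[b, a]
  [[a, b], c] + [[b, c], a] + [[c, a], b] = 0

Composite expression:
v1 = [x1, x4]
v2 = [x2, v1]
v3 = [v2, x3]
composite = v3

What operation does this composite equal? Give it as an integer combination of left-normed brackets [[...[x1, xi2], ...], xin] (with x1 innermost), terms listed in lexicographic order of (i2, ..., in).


In the tensor algebra, words opening x1 carry the x1-anchored form.
Composite bracket: [[x2, [x1, x4]], x3]
The bracket unfolds into 8 signed words via [a, b] = ab - ba (2^3 = 8).
Collect the words opening with x1:
  x1x4x2x3 appears with sign -1, giving the term -[[[x1, x4], x2], x3]

-[[[x1, x4], x2], x3]


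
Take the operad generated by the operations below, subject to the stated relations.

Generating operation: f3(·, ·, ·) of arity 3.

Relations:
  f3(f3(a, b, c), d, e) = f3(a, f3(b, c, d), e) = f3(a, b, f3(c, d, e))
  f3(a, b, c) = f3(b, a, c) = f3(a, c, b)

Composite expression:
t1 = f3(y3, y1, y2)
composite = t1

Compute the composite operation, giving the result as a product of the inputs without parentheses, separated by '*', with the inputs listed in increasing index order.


Both nesting and order wash out for f3; what remains is which y's occur.
f3(y3, y1, y2) flattens to y3 * y1 * y2
putting the inputs in ascending order: y1 * y2 * y3

y1 * y2 * y3


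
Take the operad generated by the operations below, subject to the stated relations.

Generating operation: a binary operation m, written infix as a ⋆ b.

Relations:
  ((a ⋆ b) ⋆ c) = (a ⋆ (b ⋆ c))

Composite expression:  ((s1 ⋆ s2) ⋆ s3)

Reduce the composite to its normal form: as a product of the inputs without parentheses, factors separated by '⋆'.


All parenthesizations of m agree; list the s-inputs left to right.
(s1 ⋆ s2) reduces to s1 ⋆ s2
((s1 ⋆ s2) ⋆ s3) reduces to s1 ⋆ s2 ⋆ s3

s1 ⋆ s2 ⋆ s3


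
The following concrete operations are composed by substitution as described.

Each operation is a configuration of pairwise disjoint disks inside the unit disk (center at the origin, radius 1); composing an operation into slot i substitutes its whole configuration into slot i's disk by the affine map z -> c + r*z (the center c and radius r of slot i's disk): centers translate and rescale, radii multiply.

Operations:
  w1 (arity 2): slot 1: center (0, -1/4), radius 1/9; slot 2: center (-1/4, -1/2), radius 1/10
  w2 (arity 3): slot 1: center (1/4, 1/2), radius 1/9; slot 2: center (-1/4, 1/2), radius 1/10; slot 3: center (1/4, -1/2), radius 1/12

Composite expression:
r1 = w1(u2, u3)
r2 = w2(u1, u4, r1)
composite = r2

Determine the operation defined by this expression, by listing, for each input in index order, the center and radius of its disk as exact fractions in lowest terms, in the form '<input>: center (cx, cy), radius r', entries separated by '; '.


u1: center (1/4, 1/2), radius 1/9; u2: center (1/4, -25/48), radius 1/108; u3: center (11/48, -13/24), radius 1/120; u4: center (-1/4, 1/2), radius 1/10


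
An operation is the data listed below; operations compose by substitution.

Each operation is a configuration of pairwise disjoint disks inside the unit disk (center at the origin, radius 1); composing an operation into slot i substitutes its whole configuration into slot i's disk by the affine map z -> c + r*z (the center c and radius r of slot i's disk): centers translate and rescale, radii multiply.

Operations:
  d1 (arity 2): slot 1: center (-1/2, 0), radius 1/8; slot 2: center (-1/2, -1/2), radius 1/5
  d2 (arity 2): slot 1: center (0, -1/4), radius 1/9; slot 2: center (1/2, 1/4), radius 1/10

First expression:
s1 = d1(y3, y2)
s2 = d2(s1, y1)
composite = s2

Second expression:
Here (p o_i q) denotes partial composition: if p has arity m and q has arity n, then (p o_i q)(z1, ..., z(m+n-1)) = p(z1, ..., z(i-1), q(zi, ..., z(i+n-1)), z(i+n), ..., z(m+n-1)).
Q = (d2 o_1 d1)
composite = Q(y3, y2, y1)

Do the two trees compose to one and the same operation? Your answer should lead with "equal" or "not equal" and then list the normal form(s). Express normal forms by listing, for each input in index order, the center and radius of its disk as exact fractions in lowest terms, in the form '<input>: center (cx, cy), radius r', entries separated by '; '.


equal: each reduces to y1: center (1/2, 1/4), radius 1/10; y2: center (-1/18, -11/36), radius 1/45; y3: center (-1/18, -1/4), radius 1/72

The first expression reduces to y1: center (1/2, 1/4), radius 1/10; y2: center (-1/18, -11/36), radius 1/45; y3: center (-1/18, -1/4), radius 1/72
The second expression reduces to y1: center (1/2, 1/4), radius 1/10; y2: center (-1/18, -11/36), radius 1/45; y3: center (-1/18, -1/4), radius 1/72
One common form — equal.


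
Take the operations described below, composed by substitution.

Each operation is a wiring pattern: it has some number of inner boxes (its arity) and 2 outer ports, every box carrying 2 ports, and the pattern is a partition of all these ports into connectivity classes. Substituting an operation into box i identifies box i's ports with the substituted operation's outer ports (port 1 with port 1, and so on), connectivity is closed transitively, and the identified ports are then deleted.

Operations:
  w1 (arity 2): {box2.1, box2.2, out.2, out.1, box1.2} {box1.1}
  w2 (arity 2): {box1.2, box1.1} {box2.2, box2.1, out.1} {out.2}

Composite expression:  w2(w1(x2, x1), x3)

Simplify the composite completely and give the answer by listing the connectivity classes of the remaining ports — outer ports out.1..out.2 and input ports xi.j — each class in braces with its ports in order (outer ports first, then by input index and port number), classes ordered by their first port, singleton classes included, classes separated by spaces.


{out.1, x3.1, x3.2} {out.2} {x1.1, x1.2, x2.2} {x2.1}


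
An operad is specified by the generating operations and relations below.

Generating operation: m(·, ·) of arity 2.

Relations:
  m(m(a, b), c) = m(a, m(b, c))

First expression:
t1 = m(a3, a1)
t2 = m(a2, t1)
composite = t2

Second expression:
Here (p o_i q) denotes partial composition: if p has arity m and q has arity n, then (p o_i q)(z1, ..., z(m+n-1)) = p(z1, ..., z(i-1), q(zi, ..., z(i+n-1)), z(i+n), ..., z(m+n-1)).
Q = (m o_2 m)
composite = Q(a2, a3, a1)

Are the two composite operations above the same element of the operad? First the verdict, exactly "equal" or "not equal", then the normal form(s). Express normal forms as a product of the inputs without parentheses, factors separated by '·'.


equal; the common form is a2 · a3 · a1


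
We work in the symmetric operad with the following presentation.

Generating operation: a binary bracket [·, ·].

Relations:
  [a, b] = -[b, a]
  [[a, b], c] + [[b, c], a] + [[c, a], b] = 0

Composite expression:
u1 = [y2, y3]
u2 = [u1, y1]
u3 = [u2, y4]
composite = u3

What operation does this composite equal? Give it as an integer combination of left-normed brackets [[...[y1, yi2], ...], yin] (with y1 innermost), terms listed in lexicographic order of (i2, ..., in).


-[[[y1, y2], y3], y4] + [[[y1, y3], y2], y4]

Antisymmetry and Jacobi reduce to y1-anchored left-normed brackets.
Composite bracket: [[[y2, y3], y1], y4]
Full expansion: 8 signed words from ab - ba (2^3 = 8).
Words beginning with y1 determine it all:
  y1y2y3y4 appears with sign -1, giving the term -[[[y1, y2], y3], y4]
  y1y3y2y4 appears with sign +1, giving the term +[[[y1, y3], y2], y4]


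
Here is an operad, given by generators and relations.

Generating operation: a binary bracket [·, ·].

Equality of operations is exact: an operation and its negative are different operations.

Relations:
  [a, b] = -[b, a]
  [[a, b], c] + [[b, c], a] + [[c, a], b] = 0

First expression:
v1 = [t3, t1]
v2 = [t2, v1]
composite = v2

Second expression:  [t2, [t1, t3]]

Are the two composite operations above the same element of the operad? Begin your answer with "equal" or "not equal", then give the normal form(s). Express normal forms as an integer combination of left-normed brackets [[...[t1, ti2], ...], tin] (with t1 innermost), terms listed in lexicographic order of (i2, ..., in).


not equal; first: [[t1, t3], t2]; second: -[[t1, t3], t2]

Reducing the first expression gives [[t1, t3], t2]
Reducing the second expression gives -[[t1, t3], t2]
The normal forms differ: not equal.


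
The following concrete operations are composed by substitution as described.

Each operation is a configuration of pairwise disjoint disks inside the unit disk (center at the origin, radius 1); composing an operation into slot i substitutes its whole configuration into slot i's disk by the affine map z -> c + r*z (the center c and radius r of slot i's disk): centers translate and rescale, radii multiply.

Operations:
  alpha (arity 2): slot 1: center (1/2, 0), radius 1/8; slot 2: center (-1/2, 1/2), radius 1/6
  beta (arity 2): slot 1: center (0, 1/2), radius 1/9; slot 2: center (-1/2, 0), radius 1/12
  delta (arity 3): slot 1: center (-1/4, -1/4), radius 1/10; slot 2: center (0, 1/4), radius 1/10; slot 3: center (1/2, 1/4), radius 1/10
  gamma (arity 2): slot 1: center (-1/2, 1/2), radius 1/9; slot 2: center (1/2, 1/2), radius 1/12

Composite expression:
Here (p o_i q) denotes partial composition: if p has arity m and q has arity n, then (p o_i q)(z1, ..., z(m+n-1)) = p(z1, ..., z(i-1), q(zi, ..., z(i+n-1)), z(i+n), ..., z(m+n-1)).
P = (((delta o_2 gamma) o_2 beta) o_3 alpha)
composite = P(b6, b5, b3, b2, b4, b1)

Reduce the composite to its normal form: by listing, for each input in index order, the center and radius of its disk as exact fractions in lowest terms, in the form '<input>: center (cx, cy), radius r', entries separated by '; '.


Each b-disk chains the slot maps above it in delta; radii multiply.
for b6, the 1-step affine chain lands on center (-1/4, -1/4), radius 1/10
for b5, the 3-step affine chain lands on center (-1/20, 11/36), radius 1/810
for b3, the 4-step affine chain lands on center (-119/2160, 3/10), radius 1/8640
for b2, the 4-step affine chain lands on center (-121/2160, 649/2160), radius 1/6480
for b4, the 2-step affine chain lands on center (1/20, 3/10), radius 1/120
for b1, the 1-step affine chain lands on center (1/2, 1/4), radius 1/10

b1: center (1/2, 1/4), radius 1/10; b2: center (-121/2160, 649/2160), radius 1/6480; b3: center (-119/2160, 3/10), radius 1/8640; b4: center (1/20, 3/10), radius 1/120; b5: center (-1/20, 11/36), radius 1/810; b6: center (-1/4, -1/4), radius 1/10


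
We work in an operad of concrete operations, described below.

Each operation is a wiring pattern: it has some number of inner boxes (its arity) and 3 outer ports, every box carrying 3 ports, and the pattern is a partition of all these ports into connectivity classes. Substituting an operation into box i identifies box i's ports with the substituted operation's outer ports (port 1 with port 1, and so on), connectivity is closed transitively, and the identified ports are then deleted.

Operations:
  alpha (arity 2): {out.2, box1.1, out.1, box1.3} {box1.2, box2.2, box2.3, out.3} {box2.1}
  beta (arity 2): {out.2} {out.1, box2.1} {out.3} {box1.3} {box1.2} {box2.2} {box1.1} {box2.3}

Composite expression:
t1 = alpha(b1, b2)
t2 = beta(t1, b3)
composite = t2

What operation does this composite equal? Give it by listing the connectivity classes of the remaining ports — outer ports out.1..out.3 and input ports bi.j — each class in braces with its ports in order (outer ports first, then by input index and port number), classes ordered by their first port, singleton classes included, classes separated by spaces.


{out.1, b3.1} {out.2} {out.3} {b1.1, b1.3} {b1.2, b2.2, b2.3} {b2.1} {b3.2} {b3.3}

Connectivity passes through glued beta-boundaries; trace each wire chain.
stage alpha: inputs (b1, b2), connectivity {out.1, out.2, b1.1, b1.3} {out.3, b1.2, b2.2, b2.3} {b2.1}, out.j its boundary
stage beta: inputs (b1, b2, b3), connectivity {out.1, b3.1} {out.2} {out.3} {b1.1, b1.3} {b1.2, b2.2, b2.3} {b2.1} {b3.2} {b3.3}, out.j its boundary


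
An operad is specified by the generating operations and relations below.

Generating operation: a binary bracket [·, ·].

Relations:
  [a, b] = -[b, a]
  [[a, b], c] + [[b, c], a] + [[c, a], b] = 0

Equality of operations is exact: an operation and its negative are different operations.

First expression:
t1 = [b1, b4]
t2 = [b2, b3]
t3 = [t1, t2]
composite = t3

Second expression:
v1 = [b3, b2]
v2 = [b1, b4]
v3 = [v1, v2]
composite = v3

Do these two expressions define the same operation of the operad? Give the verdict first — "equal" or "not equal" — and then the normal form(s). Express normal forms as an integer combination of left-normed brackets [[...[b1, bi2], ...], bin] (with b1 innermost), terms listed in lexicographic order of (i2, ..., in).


equal; the common form is [[[b1, b4], b2], b3] - [[[b1, b4], b3], b2]

Normal form of the first expression: [[[b1, b4], b2], b3] - [[[b1, b4], b3], b2]
Normal form of the second expression: [[[b1, b4], b2], b3] - [[[b1, b4], b3], b2]
Same normal form: equal.


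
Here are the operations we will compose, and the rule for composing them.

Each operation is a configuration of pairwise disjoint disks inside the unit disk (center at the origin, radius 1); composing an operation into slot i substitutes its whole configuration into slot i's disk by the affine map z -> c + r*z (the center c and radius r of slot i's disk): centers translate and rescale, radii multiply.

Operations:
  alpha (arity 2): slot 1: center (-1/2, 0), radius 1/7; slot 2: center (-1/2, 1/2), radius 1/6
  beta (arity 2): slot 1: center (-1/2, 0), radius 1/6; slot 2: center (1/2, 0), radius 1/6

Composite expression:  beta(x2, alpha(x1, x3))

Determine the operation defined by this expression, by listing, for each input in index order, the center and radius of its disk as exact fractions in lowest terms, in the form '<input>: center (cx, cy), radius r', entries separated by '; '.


Follow each x-input down from beta: c' goes to c + r*c', radius to r*r'.
x2: after 1 affine step, its disk has center (-1/2, 0), radius 1/6
x1: after 2 affine steps, its disk has center (5/12, 0), radius 1/42
x3: after 2 affine steps, its disk has center (5/12, 1/12), radius 1/36

x1: center (5/12, 0), radius 1/42; x2: center (-1/2, 0), radius 1/6; x3: center (5/12, 1/12), radius 1/36


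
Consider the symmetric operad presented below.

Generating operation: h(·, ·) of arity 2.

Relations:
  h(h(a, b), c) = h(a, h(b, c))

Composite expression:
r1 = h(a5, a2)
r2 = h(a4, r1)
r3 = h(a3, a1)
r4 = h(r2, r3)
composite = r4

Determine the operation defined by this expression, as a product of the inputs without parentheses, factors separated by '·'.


a4 · a5 · a2 · a3 · a1


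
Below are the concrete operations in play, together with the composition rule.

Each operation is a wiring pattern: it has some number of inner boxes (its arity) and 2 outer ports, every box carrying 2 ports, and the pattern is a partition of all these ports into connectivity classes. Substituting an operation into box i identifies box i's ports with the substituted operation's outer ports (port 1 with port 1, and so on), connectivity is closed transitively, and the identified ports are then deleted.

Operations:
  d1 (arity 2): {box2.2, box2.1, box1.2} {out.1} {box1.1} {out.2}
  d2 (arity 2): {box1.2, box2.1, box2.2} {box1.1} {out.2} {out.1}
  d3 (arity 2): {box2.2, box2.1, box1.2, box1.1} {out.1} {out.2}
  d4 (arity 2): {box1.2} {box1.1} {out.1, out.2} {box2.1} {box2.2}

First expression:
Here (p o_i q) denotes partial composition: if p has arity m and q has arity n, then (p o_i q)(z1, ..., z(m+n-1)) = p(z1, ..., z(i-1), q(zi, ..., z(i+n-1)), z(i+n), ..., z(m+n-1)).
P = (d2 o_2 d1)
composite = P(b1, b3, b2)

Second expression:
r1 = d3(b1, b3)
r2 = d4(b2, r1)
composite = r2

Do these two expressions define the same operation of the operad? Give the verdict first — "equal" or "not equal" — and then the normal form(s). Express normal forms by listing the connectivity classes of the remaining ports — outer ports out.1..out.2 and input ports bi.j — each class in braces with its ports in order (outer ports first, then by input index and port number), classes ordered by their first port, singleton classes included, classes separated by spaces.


not equal; first: {out.1} {out.2} {b1.1} {b1.2} {b2.1, b2.2, b3.2} {b3.1}; second: {out.1, out.2} {b1.1, b1.2, b3.1, b3.2} {b2.1} {b2.2}

Reducing the first expression gives {out.1} {out.2} {b1.1} {b1.2} {b2.1, b2.2, b3.2} {b3.1}
Reducing the second expression gives {out.1, out.2} {b1.1, b1.2, b3.1, b3.2} {b2.1} {b2.2}
The normal forms differ: not equal.


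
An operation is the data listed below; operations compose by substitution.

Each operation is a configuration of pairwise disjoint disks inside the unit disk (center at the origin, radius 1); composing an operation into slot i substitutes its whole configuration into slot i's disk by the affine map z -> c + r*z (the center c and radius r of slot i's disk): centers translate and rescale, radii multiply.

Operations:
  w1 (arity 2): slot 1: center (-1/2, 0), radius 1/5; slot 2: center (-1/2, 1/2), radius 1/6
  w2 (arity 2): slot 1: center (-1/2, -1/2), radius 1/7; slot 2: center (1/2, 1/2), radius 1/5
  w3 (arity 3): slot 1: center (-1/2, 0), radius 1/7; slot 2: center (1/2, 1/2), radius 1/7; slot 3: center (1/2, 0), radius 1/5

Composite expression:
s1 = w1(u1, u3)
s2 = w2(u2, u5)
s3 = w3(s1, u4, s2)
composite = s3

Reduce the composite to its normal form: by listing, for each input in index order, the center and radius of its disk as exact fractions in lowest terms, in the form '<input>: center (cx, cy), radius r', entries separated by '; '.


u1: center (-4/7, 0), radius 1/35; u2: center (2/5, -1/10), radius 1/35; u3: center (-4/7, 1/14), radius 1/42; u4: center (1/2, 1/2), radius 1/7; u5: center (3/5, 1/10), radius 1/25


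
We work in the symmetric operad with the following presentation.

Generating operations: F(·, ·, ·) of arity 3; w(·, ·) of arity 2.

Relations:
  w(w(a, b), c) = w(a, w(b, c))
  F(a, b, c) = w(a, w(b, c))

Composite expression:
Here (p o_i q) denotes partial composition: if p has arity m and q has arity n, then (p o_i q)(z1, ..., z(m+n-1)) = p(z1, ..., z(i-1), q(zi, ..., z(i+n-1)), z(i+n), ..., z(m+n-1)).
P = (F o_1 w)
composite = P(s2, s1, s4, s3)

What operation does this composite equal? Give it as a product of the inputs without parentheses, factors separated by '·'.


s2 · s1 · s4 · s3


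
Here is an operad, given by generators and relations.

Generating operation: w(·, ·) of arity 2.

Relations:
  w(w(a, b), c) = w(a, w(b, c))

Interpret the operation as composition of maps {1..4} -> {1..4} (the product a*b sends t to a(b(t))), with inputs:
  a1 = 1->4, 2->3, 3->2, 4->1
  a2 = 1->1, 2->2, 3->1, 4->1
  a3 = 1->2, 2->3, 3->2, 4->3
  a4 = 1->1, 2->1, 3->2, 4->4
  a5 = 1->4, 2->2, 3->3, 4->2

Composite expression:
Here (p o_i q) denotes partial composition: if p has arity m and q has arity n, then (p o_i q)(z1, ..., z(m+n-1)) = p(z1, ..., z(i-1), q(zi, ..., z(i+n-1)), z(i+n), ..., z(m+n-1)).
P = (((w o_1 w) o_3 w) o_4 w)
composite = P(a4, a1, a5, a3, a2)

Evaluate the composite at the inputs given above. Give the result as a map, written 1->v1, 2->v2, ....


1->2, 2->1, 3->2, 4->2

w(a4, a1) = 1->4, 2->2, 3->1, 4->1
w(a3, a2) = 1->2, 2->3, 3->2, 4->2
w(a5, w(a3, a2)) = 1->2, 2->3, 3->2, 4->2
w(w(a4, a1), w(a5, w(a3, a2))) = 1->2, 2->1, 3->2, 4->2


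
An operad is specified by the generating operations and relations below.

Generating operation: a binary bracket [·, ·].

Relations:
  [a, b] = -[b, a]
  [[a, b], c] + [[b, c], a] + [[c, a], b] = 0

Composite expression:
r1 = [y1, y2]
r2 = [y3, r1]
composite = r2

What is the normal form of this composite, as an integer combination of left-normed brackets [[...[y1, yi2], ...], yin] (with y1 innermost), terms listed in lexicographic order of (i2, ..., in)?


-[[y1, y2], y3]


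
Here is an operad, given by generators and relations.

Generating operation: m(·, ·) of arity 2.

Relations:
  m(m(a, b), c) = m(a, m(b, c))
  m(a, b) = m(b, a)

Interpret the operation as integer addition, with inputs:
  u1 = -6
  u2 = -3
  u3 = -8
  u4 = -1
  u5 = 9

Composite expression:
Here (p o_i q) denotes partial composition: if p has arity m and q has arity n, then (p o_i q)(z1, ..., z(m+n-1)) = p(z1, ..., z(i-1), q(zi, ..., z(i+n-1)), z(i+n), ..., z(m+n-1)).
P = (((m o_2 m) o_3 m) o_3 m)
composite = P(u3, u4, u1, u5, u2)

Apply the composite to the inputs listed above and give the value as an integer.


-9

m(u1, u5) = 3
m(m(u1, u5), u2) = 0
m(u4, m(m(u1, u5), u2)) = -1
m(u3, m(u4, m(m(u1, u5), u2))) = -9


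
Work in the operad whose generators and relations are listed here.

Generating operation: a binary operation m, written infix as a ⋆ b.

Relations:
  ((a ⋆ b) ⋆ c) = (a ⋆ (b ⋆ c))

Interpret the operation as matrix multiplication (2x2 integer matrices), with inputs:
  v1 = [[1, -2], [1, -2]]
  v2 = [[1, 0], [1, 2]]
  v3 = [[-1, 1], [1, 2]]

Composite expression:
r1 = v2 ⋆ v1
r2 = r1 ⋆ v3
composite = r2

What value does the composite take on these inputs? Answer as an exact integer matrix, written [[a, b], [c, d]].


(v2 ⋆ v1) = [[1, -2], [3, -6]]
((v2 ⋆ v1) ⋆ v3) = [[-3, -3], [-9, -9]]

[[-3, -3], [-9, -9]]


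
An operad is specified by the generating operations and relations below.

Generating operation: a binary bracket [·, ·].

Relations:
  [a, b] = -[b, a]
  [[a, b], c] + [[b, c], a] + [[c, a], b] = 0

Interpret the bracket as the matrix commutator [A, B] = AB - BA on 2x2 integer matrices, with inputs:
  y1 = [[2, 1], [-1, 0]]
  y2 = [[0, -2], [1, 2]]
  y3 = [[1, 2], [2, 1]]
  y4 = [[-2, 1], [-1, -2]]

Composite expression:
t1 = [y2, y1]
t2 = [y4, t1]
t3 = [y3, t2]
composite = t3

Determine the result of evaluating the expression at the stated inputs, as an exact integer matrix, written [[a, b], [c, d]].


[[0, -8], [8, 0]]


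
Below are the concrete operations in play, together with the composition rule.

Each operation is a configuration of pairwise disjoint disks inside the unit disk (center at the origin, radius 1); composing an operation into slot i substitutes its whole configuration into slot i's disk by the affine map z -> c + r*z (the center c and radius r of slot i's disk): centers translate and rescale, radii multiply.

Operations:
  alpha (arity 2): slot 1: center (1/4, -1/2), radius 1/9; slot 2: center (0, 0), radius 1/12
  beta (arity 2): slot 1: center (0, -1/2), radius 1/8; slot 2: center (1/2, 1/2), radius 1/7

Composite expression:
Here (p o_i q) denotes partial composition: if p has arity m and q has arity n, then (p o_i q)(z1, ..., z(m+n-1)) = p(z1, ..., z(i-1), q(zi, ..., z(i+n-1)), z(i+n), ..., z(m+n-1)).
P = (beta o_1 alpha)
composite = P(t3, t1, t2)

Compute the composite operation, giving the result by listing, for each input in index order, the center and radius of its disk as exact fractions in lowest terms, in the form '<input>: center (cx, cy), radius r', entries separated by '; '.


t1: center (0, -1/2), radius 1/96; t2: center (1/2, 1/2), radius 1/7; t3: center (1/32, -9/16), radius 1/72

Affine substitution under beta: radii multiply and t-centers shift.
for t3, the 2-step affine chain lands on center (1/32, -9/16), radius 1/72
for t1, the 2-step affine chain lands on center (0, -1/2), radius 1/96
for t2, the 1-step affine chain lands on center (1/2, 1/2), radius 1/7


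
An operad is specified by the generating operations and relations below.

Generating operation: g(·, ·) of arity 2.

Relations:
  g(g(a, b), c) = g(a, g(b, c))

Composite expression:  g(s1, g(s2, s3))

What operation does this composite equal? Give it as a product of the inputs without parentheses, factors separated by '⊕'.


Key point: g is associative — brackets drop, the s-order remains.
g(s2, s3) spells out as s2 ⊕ s3
g(s1, g(s2, s3)) spells out as s1 ⊕ s2 ⊕ s3

s1 ⊕ s2 ⊕ s3


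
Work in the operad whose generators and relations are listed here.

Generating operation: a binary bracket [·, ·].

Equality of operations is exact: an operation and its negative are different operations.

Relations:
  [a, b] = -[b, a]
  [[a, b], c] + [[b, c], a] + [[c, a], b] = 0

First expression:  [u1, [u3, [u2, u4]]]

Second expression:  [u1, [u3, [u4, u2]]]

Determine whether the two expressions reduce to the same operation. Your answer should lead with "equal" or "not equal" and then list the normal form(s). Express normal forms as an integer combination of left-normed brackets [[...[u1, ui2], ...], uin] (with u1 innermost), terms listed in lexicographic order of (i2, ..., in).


In normal form, the first expression is -[[[u1, u2], u4], u3] + [[[u1, u3], u2], u4] - [[[u1, u3], u4], u2] + [[[u1, u4], u2], u3]
In normal form, the second expression is [[[u1, u2], u4], u3] - [[[u1, u3], u2], u4] + [[[u1, u3], u4], u2] - [[[u1, u4], u2], u3]
No match — not equal.

not equal — first -[[[u1, u2], u4], u3] + [[[u1, u3], u2], u4] - [[[u1, u3], u4], u2] + [[[u1, u4], u2], u3], second [[[u1, u2], u4], u3] - [[[u1, u3], u2], u4] + [[[u1, u3], u4], u2] - [[[u1, u4], u2], u3]


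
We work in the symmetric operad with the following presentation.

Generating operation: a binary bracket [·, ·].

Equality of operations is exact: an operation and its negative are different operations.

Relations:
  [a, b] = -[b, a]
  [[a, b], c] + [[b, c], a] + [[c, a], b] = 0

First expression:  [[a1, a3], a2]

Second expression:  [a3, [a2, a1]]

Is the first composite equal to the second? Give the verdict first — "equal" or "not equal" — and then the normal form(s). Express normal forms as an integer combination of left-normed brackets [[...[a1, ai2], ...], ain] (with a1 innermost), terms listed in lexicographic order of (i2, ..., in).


The first composite normalizes to [[a1, a3], a2]
The second composite normalizes to [[a1, a2], a3]
No match — not equal.

not equal: they reduce to [[a1, a3], a2] and [[a1, a2], a3]


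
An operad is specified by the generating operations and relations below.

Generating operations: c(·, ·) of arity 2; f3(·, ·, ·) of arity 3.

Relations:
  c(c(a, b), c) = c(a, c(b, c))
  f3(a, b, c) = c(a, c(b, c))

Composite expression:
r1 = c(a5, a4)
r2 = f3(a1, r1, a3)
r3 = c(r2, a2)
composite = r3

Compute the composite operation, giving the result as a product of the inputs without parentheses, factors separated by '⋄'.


The c-tree's shape is irrelevant; the a-reading-order decides.
c(a5, a4) collapses to a5 ⋄ a4
f3(a1, c(a5, a4), a3) collapses to a1 ⋄ a5 ⋄ a4 ⋄ a3
c(f3(a1, c(a5, a4), a3), a2) collapses to a1 ⋄ a5 ⋄ a4 ⋄ a3 ⋄ a2

a1 ⋄ a5 ⋄ a4 ⋄ a3 ⋄ a2


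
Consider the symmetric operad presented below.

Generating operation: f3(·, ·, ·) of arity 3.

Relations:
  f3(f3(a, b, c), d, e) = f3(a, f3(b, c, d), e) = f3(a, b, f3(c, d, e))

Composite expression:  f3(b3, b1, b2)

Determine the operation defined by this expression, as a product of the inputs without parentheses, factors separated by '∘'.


Every regrouping of f3 is equal, so read the b-inputs in written order.
f3(b3, b1, b2) unparenthesizes to b3 ∘ b1 ∘ b2

b3 ∘ b1 ∘ b2


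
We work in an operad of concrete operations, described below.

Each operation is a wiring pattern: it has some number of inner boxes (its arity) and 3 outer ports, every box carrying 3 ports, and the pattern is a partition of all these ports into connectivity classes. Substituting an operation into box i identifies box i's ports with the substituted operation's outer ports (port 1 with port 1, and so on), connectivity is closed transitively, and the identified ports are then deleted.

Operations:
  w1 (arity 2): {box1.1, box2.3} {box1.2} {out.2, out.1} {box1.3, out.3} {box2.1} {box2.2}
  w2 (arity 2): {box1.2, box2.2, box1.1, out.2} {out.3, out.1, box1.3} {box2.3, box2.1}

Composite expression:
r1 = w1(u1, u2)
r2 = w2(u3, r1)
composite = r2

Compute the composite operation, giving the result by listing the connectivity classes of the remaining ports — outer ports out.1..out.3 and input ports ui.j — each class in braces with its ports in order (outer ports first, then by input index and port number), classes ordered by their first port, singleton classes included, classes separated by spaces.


{out.1, out.3, u3.3} {out.2, u1.3, u3.1, u3.2} {u1.1, u2.3} {u1.2} {u2.1} {u2.2}

Substituting into w2 glues patterns; closure does the rest.
composing w1 on (u1, u2), with out.j its own outer ports: {out.1, out.2} {out.3, u1.3} {u1.1, u2.3} {u1.2} {u2.1} {u2.2}
composing w2 on (u3, u1, u2), with out.j its own outer ports: {out.1, out.3, u3.3} {out.2, u1.3, u3.1, u3.2} {u1.1, u2.3} {u1.2} {u2.1} {u2.2}


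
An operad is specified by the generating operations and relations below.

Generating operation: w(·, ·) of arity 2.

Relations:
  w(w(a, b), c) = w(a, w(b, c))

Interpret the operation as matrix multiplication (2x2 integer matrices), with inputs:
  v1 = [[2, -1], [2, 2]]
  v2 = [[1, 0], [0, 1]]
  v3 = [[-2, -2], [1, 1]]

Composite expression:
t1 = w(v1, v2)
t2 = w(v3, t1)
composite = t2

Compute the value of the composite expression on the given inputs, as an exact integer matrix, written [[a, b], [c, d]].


[[-8, -2], [4, 1]]

w(v1, v2) = [[2, -1], [2, 2]]
w(v3, w(v1, v2)) = [[-8, -2], [4, 1]]


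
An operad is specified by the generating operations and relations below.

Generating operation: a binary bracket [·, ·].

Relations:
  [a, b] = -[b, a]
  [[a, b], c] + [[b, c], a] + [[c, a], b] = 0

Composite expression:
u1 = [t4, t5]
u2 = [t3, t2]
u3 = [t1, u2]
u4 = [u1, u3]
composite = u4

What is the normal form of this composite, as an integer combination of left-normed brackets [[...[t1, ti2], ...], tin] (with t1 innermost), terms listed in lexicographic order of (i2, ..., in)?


[[[[t1, t2], t3], t4], t5] - [[[[t1, t2], t3], t5], t4] - [[[[t1, t3], t2], t4], t5] + [[[[t1, t3], t2], t5], t4]


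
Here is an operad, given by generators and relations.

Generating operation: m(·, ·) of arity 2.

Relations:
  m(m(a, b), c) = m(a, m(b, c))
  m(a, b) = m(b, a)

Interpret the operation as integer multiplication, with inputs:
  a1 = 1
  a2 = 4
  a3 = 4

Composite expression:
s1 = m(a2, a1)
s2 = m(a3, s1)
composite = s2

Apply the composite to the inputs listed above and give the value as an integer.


16

m(a2, a1) = 4
m(a3, m(a2, a1)) = 16


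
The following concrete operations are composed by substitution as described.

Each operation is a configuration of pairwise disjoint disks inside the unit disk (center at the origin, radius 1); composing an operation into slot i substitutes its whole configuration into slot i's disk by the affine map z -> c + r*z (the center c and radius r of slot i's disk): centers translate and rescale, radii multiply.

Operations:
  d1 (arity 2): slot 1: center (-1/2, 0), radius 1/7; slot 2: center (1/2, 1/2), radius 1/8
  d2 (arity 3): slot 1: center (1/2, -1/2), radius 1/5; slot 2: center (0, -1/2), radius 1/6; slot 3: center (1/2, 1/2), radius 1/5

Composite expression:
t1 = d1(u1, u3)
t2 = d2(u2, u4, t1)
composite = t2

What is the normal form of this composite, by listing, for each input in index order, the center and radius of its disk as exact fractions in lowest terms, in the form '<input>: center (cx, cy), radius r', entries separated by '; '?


Affine substitution under d2: radii multiply and u-centers shift.
for u2, the 1-step affine chain lands on center (1/2, -1/2), radius 1/5
for u4, the 1-step affine chain lands on center (0, -1/2), radius 1/6
for u1, the 2-step affine chain lands on center (2/5, 1/2), radius 1/35
for u3, the 2-step affine chain lands on center (3/5, 3/5), radius 1/40

u1: center (2/5, 1/2), radius 1/35; u2: center (1/2, -1/2), radius 1/5; u3: center (3/5, 3/5), radius 1/40; u4: center (0, -1/2), radius 1/6


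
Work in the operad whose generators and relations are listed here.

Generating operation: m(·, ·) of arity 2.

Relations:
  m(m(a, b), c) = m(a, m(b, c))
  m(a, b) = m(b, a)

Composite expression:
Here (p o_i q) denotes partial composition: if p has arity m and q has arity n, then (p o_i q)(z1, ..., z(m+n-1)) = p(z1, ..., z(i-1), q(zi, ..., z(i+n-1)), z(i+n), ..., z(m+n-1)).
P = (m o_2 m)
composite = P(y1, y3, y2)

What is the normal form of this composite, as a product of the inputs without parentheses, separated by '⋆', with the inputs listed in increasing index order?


y1 ⋆ y2 ⋆ y3

Key point: m commutes, so take the y-inputs in any fixed order.
m(y3, y2) reduces to y3 ⋆ y2
m(y1, m(y3, y2)) reduces to y1 ⋆ y3 ⋆ y2
putting the inputs in ascending order: y1 ⋆ y2 ⋆ y3


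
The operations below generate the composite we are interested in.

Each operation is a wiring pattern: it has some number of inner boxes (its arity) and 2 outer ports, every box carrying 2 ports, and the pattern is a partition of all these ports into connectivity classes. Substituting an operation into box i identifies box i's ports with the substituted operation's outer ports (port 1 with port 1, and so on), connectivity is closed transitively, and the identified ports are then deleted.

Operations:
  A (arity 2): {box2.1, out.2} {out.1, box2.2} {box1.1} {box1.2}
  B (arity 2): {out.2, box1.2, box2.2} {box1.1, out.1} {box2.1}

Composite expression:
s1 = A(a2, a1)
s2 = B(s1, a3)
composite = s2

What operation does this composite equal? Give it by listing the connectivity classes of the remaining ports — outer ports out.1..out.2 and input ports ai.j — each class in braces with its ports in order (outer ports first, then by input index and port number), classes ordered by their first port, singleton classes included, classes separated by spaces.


{out.1, a1.2} {out.2, a1.1, a3.2} {a2.1} {a2.2} {a3.1}

Treat the ports identified at B as solder joints: merge, then drop.
stage A: inputs (a2, a1), connectivity {out.1, a1.2} {out.2, a1.1} {a2.1} {a2.2}, out.j its boundary
stage B: inputs (a2, a1, a3), connectivity {out.1, a1.2} {out.2, a1.1, a3.2} {a2.1} {a2.2} {a3.1}, out.j its boundary


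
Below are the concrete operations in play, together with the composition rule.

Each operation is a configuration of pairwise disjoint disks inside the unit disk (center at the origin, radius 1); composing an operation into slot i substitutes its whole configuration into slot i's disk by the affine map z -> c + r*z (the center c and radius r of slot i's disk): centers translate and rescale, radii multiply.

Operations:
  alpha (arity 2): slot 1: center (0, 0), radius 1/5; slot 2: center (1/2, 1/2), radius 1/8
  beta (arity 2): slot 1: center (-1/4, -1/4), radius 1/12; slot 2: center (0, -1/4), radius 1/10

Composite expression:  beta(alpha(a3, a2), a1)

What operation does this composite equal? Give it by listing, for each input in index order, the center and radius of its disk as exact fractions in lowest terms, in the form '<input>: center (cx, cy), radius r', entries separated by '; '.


Follow each a-input down from beta: c' goes to c + r*c', radius to r*r'.
input a3: composing its 2 substitution steps yields center (-1/4, -1/4), radius 1/60
input a2: composing its 2 substitution steps yields center (-5/24, -5/24), radius 1/96
input a1: composing its 1 substitution step yields center (0, -1/4), radius 1/10

a1: center (0, -1/4), radius 1/10; a2: center (-5/24, -5/24), radius 1/96; a3: center (-1/4, -1/4), radius 1/60


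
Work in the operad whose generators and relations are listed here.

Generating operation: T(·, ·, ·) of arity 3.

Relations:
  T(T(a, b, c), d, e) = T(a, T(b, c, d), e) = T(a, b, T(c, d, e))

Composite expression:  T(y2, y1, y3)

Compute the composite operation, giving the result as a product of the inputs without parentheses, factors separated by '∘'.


Under associativity of T, the answer is the y's in reading order.
T(y2, y1, y3) flattens to y2 ∘ y1 ∘ y3

y2 ∘ y1 ∘ y3


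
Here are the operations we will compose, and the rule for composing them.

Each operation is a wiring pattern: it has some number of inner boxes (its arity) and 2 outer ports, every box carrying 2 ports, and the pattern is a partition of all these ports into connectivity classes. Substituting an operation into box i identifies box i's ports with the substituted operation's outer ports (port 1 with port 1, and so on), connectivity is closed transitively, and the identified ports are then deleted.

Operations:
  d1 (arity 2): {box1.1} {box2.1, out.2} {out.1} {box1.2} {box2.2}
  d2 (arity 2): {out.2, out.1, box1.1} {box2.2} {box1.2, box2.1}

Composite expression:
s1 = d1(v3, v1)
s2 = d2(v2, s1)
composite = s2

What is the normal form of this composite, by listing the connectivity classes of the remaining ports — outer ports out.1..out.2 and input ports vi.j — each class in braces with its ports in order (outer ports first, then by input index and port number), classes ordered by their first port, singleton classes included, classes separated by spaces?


Treat the ports identified at d2 as solder joints: merge, then drop.
the subtree at d1 composes to {out.1} {out.2, v1.1} {v1.2} {v3.1} {v3.2} on (v3, v1); out.j = own outer ports
the subtree at d2 composes to {out.1, out.2, v2.1} {v1.1} {v1.2} {v2.2} {v3.1} {v3.2} on (v2, v3, v1); out.j = own outer ports

{out.1, out.2, v2.1} {v1.1} {v1.2} {v2.2} {v3.1} {v3.2}


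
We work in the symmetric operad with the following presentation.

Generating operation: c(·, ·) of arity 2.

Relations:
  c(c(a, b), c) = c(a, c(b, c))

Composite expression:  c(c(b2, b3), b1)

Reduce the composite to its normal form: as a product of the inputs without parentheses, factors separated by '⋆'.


b2 ⋆ b3 ⋆ b1

All parenthesizations of c agree; list the b-inputs left to right.
c(b2, b3) collapses to b2 ⋆ b3
c(c(b2, b3), b1) collapses to b2 ⋆ b3 ⋆ b1


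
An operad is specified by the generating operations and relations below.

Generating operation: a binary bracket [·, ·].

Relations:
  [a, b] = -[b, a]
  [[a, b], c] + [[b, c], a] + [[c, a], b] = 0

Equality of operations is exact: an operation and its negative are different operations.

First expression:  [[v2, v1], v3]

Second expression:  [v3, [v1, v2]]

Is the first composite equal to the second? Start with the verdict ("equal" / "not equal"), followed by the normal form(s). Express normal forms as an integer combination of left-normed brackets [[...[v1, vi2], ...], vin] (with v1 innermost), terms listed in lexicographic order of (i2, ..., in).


equal; the common form is -[[v1, v2], v3]

The first expression reduces to -[[v1, v2], v3]
The second expression reduces to -[[v1, v2], v3]
One common form — equal.
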